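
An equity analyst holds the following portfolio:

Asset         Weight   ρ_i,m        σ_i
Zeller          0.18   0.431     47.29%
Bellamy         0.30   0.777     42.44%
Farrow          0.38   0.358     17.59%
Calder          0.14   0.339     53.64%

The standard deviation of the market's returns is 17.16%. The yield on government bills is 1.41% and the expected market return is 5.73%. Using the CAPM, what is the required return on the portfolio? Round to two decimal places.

β_Zeller = 0.431 × 47.29% / 17.16% = 1.1878
β_Bellamy = 0.777 × 42.44% / 17.16% = 1.9217
β_Farrow = 0.358 × 17.59% / 17.16% = 0.3670
β_Calder = 0.339 × 53.64% / 17.16% = 1.0597
β_P = Σ w_i β_i = 0.18×1.1878 + 0.30×1.9217 + 0.38×0.3670 + 0.14×1.0597 = 1.0781
MRP = 5.73% − 1.41% = 4.32%
E(R_P) = R_f + β_P × MRP = 1.41% + 1.0781 × 4.32% = 6.07%

6.07%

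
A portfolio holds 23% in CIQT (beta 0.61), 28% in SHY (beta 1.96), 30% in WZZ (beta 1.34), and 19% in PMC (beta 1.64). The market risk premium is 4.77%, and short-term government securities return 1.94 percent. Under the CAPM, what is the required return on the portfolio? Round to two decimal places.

β_P = Σ w_i β_i = 0.23×0.61 + 0.28×1.96 + 0.30×1.34 + 0.19×1.64 = 1.4027
E(R_P) = R_f + β_P × MRP = 1.94% + 1.4027 × 4.77% = 8.63%

8.63%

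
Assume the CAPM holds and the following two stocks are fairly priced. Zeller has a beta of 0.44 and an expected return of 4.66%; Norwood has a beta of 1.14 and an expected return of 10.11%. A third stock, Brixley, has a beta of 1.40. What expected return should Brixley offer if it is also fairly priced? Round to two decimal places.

12.13%

MRP (SML slope) = (10.11% − 4.66%) / (1.14 − 0.44) = 5.45% / 0.70 = 7.7857%
R_f (intercept) = 4.66% − 0.44 × 7.7857% = 1.2343%
E(R_Brixley) = R_f + β × MRP = 1.2343% + 1.40 × 7.7857% = 12.13%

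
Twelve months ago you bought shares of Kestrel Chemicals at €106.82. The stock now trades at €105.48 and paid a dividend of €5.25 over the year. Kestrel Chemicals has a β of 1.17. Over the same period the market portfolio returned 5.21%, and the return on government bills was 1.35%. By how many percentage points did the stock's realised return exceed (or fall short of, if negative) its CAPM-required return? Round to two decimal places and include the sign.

Realised HPR = (P1 + D1 − P0) / P0 = (105.48 + 5.25 − 106.82) / 106.82 = 3.91 / 106.82 = 3.6604%
MRP = 5.21% − 1.35% = 3.86%
CAPM required = R_f + β·MRP = 1.35% + 1.17 × 3.86% = 5.8662%
α = realised − required = 3.6604% − 5.8662% = -2.21%

-2.21%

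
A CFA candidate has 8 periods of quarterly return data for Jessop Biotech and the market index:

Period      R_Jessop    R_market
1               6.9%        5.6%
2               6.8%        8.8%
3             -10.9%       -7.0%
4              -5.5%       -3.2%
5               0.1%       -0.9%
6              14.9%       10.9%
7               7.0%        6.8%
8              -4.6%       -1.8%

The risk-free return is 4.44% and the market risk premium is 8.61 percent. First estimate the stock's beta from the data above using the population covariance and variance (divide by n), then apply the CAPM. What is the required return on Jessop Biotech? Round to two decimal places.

Mean R_i = (6.9 + 6.8 − 10.9 − 5.5 + 0.1 + 14.9 + 7.0 − 4.6) / 8 = 1.8375%
Mean R_m = (5.6 + 8.8 − 7.0 − 3.2 − 0.9 + 10.9 + 6.8 − 1.8) / 8 = 2.4000%
Σ(R_i − R̄_i)(R_m − R̄_m) = 375.3000  ⇒  Cov = 375.3000 / 8 = 46.9125
Σ(R_m − R̄_m)² = 291.0600  ⇒  Var(R_m) = 291.0600 / 8 = 36.3825
β = Cov / Var(R_m) = 46.9125 / 36.3825 = 1.2894
E(R) = R_f + β × MRP = 4.44% + 1.2894 × 8.61% = 15.54%

15.54%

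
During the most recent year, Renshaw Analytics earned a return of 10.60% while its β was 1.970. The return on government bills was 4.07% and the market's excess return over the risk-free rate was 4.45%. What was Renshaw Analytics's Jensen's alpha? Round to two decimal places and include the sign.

CAPM benchmark = R_f + β(R_m − R_f) = 4.07% + 1.970 × 4.45% = 12.83650%
α = actual − benchmark = 10.60% − 12.83650% = -2.24%

-2.24%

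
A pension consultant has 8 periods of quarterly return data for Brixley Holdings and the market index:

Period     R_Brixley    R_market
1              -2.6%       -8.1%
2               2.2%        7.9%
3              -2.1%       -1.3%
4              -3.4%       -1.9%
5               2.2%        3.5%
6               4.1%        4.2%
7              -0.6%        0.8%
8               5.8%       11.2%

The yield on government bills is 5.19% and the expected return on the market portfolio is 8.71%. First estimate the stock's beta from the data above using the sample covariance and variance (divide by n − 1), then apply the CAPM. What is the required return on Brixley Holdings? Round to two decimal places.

6.92%

Mean R_i = (-2.6 + 2.2 − 2.1 − 3.4 + 2.2 + 4.1 − 0.6 + 5.8) / 8 = 0.7000%
Mean R_m = (-8.1 + 7.9 − 1.3 − 1.9 + 3.5 + 4.2 + 0.8 + 11.2) / 8 = 2.0375%
Σ(R_i − R̄_i)(R_m − R̄_m) = 125.6200  ⇒  Cov = 125.6200 / 7 = 17.9457
Σ(R_m − R̄_m)² = 256.0788  ⇒  Var(R_m) = 256.0788 / 7 = 36.5827
β = Cov / Var(R_m) = 17.9457 / 36.5827 = 0.4906
MRP = 8.71% − 5.19% = 3.52%
E(R) = R_f + β × MRP = 5.19% + 0.4906 × 3.52% = 6.92%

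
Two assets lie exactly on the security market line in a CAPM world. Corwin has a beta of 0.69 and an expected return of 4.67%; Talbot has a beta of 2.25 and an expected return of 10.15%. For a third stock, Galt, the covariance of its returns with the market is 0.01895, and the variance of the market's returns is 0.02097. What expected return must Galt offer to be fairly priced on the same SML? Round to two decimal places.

MRP = (10.15% − 4.67%) / (2.25 − 0.69) = 3.5128%
R_f = 4.67% − 0.69 × 3.5128% = 2.2462%
β_Galt = Cov / Var(R_m) = 0.01895 / 0.02097 = 0.9037
E(R_Galt) = R_f + β × MRP = 2.2462% + 0.9037 × 3.5128% = 5.42%

5.42%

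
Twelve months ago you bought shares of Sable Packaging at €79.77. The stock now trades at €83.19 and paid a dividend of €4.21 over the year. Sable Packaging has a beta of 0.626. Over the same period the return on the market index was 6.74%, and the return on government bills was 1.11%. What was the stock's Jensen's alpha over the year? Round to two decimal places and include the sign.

+4.93%

Realised HPR = (P1 + D1 − P0) / P0 = (83.19 + 4.21 − 79.77) / 79.77 = 7.63 / 79.77 = 9.5650%
MRP = 6.74% − 1.11% = 5.63%
CAPM required = R_f + β·MRP = 1.11% + 0.626 × 5.63% = 4.63438%
α = realised − required = 9.5650% − 4.63438% = +4.93%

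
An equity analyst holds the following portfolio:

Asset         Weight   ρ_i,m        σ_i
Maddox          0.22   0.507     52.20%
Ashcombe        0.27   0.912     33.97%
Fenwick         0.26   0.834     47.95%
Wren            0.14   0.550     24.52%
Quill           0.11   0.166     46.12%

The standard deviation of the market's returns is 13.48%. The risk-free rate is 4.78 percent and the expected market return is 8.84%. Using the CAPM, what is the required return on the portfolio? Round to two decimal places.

13.01%

β_Maddox = 0.507 × 52.20% / 13.48% = 1.9633
β_Ashcombe = 0.912 × 33.97% / 13.48% = 2.2983
β_Fenwick = 0.834 × 47.95% / 13.48% = 2.9666
β_Wren = 0.550 × 24.52% / 13.48% = 1.0004
β_Quill = 0.166 × 46.12% / 13.48% = 0.5679
β_P = Σ w_i β_i = 0.22×1.9633 + 0.27×2.2983 + 0.26×2.9666 + 0.14×1.0004 + 0.11×0.5679 = 2.0263
MRP = 8.84% − 4.78% = 4.06%
E(R_P) = R_f + β_P × MRP = 4.78% + 2.0263 × 4.06% = 13.01%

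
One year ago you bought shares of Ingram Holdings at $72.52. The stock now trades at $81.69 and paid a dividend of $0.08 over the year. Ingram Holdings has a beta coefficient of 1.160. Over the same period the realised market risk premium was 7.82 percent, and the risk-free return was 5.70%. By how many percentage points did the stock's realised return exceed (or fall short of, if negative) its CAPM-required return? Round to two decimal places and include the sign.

Realised HPR = (P1 + D1 − P0) / P0 = (81.69 + 0.08 − 72.52) / 72.52 = 9.25 / 72.52 = 12.7551%
CAPM required = R_f + β·MRP = 5.70% + 1.160 × 7.82% = 14.77120%
α = realised − required = 12.7551% − 14.77120% = -2.02%

-2.02%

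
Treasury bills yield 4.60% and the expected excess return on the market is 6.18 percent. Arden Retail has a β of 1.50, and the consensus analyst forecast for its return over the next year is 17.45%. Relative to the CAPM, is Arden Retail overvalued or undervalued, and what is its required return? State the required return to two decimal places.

Undervalued; required return 13.87%

Required return = R_f + β·MRP = 4.60% + 1.50 × 6.18% = 13.87%
Forecast 17.45% > required 13.87% → the stock plots above the SML → undervalued.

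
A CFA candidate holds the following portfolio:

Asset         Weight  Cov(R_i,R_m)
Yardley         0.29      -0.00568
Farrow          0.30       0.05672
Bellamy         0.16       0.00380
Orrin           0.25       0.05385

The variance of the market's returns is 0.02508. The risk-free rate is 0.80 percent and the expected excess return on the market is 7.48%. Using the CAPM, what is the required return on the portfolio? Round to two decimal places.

β_Yardley = -0.00568 / 0.02508 = -0.2265
β_Farrow = 0.05672 / 0.02508 = 2.2616
β_Bellamy = 0.00380 / 0.02508 = 0.1515
β_Orrin = 0.05385 / 0.02508 = 2.1471
β_P = Σ w_i β_i = 0.29×-0.2265 + 0.30×2.2616 + 0.16×0.1515 + 0.25×2.1471 = 1.1738
E(R_P) = R_f + β_P × MRP = 0.80% + 1.1738 × 7.48% = 9.58%

9.58%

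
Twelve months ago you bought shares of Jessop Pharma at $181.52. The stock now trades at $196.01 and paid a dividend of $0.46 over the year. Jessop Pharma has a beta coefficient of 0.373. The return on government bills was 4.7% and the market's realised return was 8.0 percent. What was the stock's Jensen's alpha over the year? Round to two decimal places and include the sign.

Realised HPR = (P1 + D1 − P0) / P0 = (196.01 + 0.46 − 181.52) / 181.52 = 14.95 / 181.52 = 8.2360%
MRP = 8.0% − 4.7% = 3.30%
CAPM required = R_f + β·MRP = 4.7% + 0.373 × 3.3% = 5.9309%
α = realised − required = 8.2360% − 5.9309% = +2.31%

+2.31%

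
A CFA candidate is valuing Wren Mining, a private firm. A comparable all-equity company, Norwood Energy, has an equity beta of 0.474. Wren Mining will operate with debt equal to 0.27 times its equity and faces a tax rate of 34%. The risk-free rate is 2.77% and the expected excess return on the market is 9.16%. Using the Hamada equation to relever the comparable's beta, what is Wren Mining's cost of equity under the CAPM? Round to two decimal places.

β_L = β_U × [1 + (1 − t)(D/E)] = 0.474 × [1 + (1 − 0.34) × 0.27]
    = 0.474 × [1 + 0.66 × 0.27] = 0.474 × 1.1782 = 0.5585
E(R) = R_f + β_L × MRP = 2.77% + 0.5585 × 9.16% = 7.89%

7.89%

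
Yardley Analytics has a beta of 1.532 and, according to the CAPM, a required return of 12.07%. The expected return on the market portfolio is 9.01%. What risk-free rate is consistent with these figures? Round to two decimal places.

3.26%

E(R) = R_f + β(E(R_m) − R_f) = R_f(1 − β) + β·E(R_m)
12.07% = R_f × (1 − 1.532) + 1.532 × 9.01%
12.07% = R_f × -0.532 + 13.80332%
R_f = (12.07% − 13.80332%) / -0.532 = 3.26%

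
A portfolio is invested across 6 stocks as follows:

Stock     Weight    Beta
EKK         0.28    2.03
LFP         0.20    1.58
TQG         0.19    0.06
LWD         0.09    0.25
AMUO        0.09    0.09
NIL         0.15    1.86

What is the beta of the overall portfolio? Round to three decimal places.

1.205

β_P = Σ w_i β_i = 0.28×2.03 + 0.20×1.58 + 0.19×0.06 + 0.09×0.25 + 0.09×0.09 + 0.15×1.86 = 1.2054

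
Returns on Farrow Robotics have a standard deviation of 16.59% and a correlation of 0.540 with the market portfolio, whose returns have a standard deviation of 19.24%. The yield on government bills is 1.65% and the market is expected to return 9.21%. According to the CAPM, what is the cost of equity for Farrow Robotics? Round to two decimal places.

5.17%

β = ρ × σ_i / σ_m = 0.540 × 16.59% / 19.24% = 0.4656
MRP = 9.21% − 1.65% = 7.56%
E(R) = 1.65% + 0.4656 × 7.56% = 5.17%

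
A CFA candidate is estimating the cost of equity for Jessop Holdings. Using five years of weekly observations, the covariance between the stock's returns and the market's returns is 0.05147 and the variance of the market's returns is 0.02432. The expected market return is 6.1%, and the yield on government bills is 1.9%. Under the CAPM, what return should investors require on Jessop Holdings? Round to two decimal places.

β = Cov(R_i, R_m) / Var(R_m) = 0.05147 / 0.02432 = 2.1164
MRP = 6.1% − 1.9% = 4.20%
E(R) = R_f + β × MRP = 1.9% + 2.1164 × 4.2% = 10.79%

10.79%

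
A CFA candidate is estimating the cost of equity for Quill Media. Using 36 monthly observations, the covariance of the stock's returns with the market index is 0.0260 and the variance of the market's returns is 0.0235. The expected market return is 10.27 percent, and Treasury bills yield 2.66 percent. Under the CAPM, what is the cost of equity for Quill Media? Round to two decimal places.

β = Cov(R_i, R_m) / Var(R_m) = 0.0260 / 0.0235 = 1.1064
MRP = 10.27% − 2.66% = 7.61%
E(R) = R_f + β × MRP = 2.66% + 1.1064 × 7.61% = 11.08%

11.08%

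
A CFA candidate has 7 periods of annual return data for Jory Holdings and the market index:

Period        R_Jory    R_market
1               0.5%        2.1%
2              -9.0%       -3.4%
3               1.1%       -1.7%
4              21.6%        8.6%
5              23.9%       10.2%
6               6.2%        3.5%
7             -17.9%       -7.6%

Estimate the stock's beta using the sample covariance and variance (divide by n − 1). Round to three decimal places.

Mean R_i = (0.5 − 9.0 + 1.1 + 21.6 + 23.9 + 6.2 − 17.9) / 7 = 3.7714%
Mean R_m = (2.1 − 3.4 − 1.7 + 8.6 + 10.2 + 3.5 − 7.6) / 7 = 1.6714%
Σ(R_i − R̄_i)(R_m − R̄_m) = 572.9343  ⇒  Cov = 572.9343 / 6 = 95.4891
Σ(R_m − R̄_m)² = 247.3143  ⇒  Var(R_m) = 247.3143 / 6 = 41.2191
β = Cov / Var(R_m) = 95.4891 / 41.2191 = 2.3166

2.317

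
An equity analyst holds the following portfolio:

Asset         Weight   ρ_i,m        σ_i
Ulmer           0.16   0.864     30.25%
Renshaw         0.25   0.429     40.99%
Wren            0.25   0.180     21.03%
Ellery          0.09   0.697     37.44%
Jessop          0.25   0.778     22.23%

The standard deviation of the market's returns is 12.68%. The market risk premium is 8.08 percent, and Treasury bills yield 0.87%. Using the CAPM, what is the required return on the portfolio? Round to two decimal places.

β_Ulmer = 0.864 × 30.25% / 12.68% = 2.0612
β_Renshaw = 0.429 × 40.99% / 12.68% = 1.3868
β_Wren = 0.180 × 21.03% / 12.68% = 0.2985
β_Ellery = 0.697 × 37.44% / 12.68% = 2.0580
β_Jessop = 0.778 × 22.23% / 12.68% = 1.3640
β_P = Σ w_i β_i = 0.16×2.0612 + 0.25×1.3868 + 0.25×0.2985 + 0.09×2.0580 + 0.25×1.3640 = 1.2773
E(R_P) = R_f + β_P × MRP = 0.87% + 1.2773 × 8.08% = 11.19%

11.19%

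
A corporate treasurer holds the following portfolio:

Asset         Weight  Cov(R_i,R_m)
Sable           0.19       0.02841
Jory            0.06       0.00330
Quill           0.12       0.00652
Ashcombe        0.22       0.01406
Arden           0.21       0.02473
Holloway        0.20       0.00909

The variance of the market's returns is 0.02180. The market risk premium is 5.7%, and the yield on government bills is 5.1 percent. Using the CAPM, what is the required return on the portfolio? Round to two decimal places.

β_Sable = 0.02841 / 0.02180 = 1.3032
β_Jory = 0.00330 / 0.02180 = 0.1514
β_Quill = 0.00652 / 0.02180 = 0.2991
β_Ashcombe = 0.01406 / 0.02180 = 0.6450
β_Arden = 0.02473 / 0.02180 = 1.1344
β_Holloway = 0.00909 / 0.02180 = 0.4170
β_P = Σ w_i β_i = 0.19×1.3032 + 0.06×0.1514 + 0.12×0.2991 + 0.22×0.6450 + 0.21×1.1344 + 0.20×0.4170 = 0.7561
E(R_P) = R_f + β_P × MRP = 5.1% + 0.7561 × 5.7% = 9.41%

9.41%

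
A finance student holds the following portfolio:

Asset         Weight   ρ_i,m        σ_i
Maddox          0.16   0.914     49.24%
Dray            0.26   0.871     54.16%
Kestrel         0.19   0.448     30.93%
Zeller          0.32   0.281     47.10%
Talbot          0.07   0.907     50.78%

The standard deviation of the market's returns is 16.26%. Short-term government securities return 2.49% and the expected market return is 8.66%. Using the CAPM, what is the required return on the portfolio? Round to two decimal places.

β_Maddox = 0.914 × 49.24% / 16.26% = 2.7679
β_Dray = 0.871 × 54.16% / 16.26% = 2.9012
β_Kestrel = 0.448 × 30.93% / 16.26% = 0.8522
β_Zeller = 0.281 × 47.10% / 16.26% = 0.8140
β_Talbot = 0.907 × 50.78% / 16.26% = 2.8326
β_P = Σ w_i β_i = 0.16×2.7679 + 0.26×2.9012 + 0.19×0.8522 + 0.32×0.8140 + 0.07×2.8326 = 1.8179
MRP = 8.66% − 2.49% = 6.17%
E(R_P) = R_f + β_P × MRP = 2.49% + 1.8179 × 6.17% = 13.71%

13.71%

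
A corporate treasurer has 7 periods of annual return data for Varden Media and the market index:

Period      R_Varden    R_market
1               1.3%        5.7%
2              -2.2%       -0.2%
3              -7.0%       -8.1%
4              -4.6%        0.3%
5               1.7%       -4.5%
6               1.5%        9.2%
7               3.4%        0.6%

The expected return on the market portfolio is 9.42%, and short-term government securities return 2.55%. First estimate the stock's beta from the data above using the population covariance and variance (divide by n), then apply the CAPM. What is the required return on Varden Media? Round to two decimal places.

5.06%

Mean R_i = (1.3 − 2.2 − 7.0 − 4.6 + 1.7 + 1.5 + 3.4) / 7 = -0.8429%
Mean R_m = (5.7 − 0.2 − 8.1 + 0.3 − 4.5 + 9.2 + 0.6) / 7 = 0.4286%
Σ(R_i − R̄_i)(R_m − R̄_m) = 73.8886  ⇒  Cov = 73.8886 / 7 = 10.5555
Σ(R_m − R̄_m)² = 202.1943  ⇒  Var(R_m) = 202.1943 / 7 = 28.8849
β = Cov / Var(R_m) = 10.5555 / 28.8849 = 0.3654
MRP = 9.42% − 2.55% = 6.87%
E(R) = R_f + β × MRP = 2.55% + 0.3654 × 6.87% = 5.06%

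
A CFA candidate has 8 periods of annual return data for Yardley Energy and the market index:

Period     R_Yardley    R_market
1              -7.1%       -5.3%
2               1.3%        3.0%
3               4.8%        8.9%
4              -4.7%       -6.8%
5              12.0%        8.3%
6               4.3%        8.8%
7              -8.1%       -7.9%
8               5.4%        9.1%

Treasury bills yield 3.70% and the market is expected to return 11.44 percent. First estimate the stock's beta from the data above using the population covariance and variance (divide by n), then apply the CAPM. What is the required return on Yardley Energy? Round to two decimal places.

Mean R_i = (-7.1 + 1.3 + 4.8 − 4.7 + 12.0 + 4.3 − 8.1 + 5.4) / 8 = 0.9875%
Mean R_m = (-5.3 + 3.0 + 8.9 − 6.8 + 8.3 + 8.8 − 7.9 + 9.1) / 8 = 2.2625%
Σ(R_i − R̄_i)(R_m − R̄_m) = 348.9063  ⇒  Cov = 348.9063 / 8 = 43.6133
Σ(R_m − R̄_m)² = 413.1388  ⇒  Var(R_m) = 413.1388 / 8 = 51.6424
β = Cov / Var(R_m) = 43.6133 / 51.6424 = 0.8445
MRP = 11.44% − 3.70% = 7.74%
E(R) = R_f + β × MRP = 3.70% + 0.8445 × 7.74% = 10.24%

10.24%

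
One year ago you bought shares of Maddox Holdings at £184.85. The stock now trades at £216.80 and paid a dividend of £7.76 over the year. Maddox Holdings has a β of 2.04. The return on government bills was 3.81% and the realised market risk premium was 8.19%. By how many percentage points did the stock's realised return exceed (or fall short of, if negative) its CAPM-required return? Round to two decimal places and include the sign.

+0.96%

Realised HPR = (P1 + D1 − P0) / P0 = (216.80 + 7.76 − 184.85) / 184.85 = 39.71 / 184.85 = 21.4823%
CAPM required = R_f + β·MRP = 3.81% + 2.04 × 8.19% = 20.5176%
α = realised − required = 21.4823% − 20.5176% = +0.96%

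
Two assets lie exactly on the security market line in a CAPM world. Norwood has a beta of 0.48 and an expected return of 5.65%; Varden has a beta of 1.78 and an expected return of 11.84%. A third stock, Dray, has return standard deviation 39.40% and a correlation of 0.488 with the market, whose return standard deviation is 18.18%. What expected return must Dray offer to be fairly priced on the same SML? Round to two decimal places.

8.40%

MRP = (11.84% − 5.65%) / (1.78 − 0.48) = 4.7615%
R_f = 5.65% − 0.48 × 4.7615% = 3.3645%
β_Dray = ρ·σ_i/σ_m = 0.488 × 39.40 / 18.18 = 1.0576
E(R_Dray) = R_f + β × MRP = 3.3645% + 1.0576 × 4.7615% = 8.40%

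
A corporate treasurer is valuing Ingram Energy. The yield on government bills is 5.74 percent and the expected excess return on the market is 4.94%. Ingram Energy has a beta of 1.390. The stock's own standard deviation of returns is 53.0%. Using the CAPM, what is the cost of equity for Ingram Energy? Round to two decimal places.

12.61%

E(R) = R_f + β × MRP = 5.74% + 1.390 × 4.94% = 12.61%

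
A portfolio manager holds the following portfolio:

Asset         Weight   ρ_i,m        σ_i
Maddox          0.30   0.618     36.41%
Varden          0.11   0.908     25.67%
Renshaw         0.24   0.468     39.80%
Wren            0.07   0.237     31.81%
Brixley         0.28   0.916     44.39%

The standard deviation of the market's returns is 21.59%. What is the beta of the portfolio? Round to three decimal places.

1.190

β_Maddox = 0.618 × 36.41% / 21.59% = 1.0422
β_Varden = 0.908 × 25.67% / 21.59% = 1.0796
β_Renshaw = 0.468 × 39.80% / 21.59% = 0.8627
β_Wren = 0.237 × 31.81% / 21.59% = 0.3492
β_Brixley = 0.916 × 44.39% / 21.59% = 1.8833
β_P = Σ w_i β_i = 0.30×1.0422 + 0.11×1.0796 + 0.24×0.8627 + 0.07×0.3492 + 0.28×1.8833 = 1.1902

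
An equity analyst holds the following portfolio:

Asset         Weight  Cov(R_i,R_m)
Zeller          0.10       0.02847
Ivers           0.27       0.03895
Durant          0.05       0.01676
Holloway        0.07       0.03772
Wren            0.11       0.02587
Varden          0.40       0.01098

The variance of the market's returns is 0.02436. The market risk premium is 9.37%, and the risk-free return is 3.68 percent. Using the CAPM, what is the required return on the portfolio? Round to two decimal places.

β_Zeller = 0.02847 / 0.02436 = 1.1687
β_Ivers = 0.03895 / 0.02436 = 1.5989
β_Durant = 0.01676 / 0.02436 = 0.6880
β_Holloway = 0.03772 / 0.02436 = 1.5484
β_Wren = 0.02587 / 0.02436 = 1.0620
β_Varden = 0.01098 / 0.02436 = 0.4507
β_P = Σ w_i β_i = 0.10×1.1687 + 0.27×1.5989 + 0.05×0.6880 + 0.07×1.5484 + 0.11×1.0620 + 0.40×0.4507 = 0.9885
E(R_P) = R_f + β_P × MRP = 3.68% + 0.9885 × 9.37% = 12.94%

12.94%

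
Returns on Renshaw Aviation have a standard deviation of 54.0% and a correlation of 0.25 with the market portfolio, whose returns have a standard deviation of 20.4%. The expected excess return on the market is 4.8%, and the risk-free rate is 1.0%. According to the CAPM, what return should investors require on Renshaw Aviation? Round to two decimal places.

4.18%

β = ρ × σ_i / σ_m = 0.25 × 54.0% / 20.4% = 0.6618
E(R) = 1.0% + 0.6618 × 4.8% = 4.18%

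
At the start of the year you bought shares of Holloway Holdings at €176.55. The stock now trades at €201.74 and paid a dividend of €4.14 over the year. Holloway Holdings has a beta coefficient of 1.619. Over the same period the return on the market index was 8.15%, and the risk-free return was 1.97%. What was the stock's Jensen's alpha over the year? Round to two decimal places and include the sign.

Realised HPR = (P1 + D1 − P0) / P0 = (201.74 + 4.14 − 176.55) / 176.55 = 29.33 / 176.55 = 16.6129%
MRP = 8.15% − 1.97% = 6.18%
CAPM required = R_f + β·MRP = 1.97% + 1.619 × 6.18% = 11.97542%
α = realised − required = 16.6129% − 11.97542% = +4.64%

+4.64%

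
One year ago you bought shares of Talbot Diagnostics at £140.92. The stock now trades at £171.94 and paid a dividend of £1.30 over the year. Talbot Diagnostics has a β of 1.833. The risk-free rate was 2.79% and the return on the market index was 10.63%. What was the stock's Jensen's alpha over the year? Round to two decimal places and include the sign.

+5.77%

Realised HPR = (P1 + D1 − P0) / P0 = (171.94 + 1.30 − 140.92) / 140.92 = 32.32 / 140.92 = 22.9350%
MRP = 10.63% − 2.79% = 7.84%
CAPM required = R_f + β·MRP = 2.79% + 1.833 × 7.84% = 17.16072%
α = realised − required = 22.9350% − 17.16072% = +5.77%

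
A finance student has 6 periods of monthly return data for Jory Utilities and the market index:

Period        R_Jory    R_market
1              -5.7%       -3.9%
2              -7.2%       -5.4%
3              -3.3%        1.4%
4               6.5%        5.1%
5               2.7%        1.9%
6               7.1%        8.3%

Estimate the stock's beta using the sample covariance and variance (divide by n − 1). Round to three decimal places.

Mean R_i = (-5.7 − 7.2 − 3.3 + 6.5 + 2.7 + 7.1) / 6 = 0.0167%
Mean R_m = (-3.9 − 5.4 + 1.4 + 5.1 + 1.9 + 8.3) / 6 = 1.2333%
Σ(R_i − R̄_i)(R_m − R̄_m) = 153.5767  ⇒  Cov = 153.5767 / 5 = 30.7153
Σ(R_m − R̄_m)² = 135.7133  ⇒  Var(R_m) = 135.7133 / 5 = 27.1427
β = Cov / Var(R_m) = 30.7153 / 27.1427 = 1.1316

1.132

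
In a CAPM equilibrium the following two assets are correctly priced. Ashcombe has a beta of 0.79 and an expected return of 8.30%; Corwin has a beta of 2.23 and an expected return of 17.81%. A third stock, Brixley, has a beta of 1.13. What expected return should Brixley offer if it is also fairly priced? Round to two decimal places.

MRP (SML slope) = (17.81% − 8.30%) / (2.23 − 0.79) = 9.51% / 1.44 = 6.6042%
R_f (intercept) = 8.30% − 0.79 × 6.6042% = 3.0827%
E(R_Brixley) = R_f + β × MRP = 3.0827% + 1.13 × 6.6042% = 10.55%

10.55%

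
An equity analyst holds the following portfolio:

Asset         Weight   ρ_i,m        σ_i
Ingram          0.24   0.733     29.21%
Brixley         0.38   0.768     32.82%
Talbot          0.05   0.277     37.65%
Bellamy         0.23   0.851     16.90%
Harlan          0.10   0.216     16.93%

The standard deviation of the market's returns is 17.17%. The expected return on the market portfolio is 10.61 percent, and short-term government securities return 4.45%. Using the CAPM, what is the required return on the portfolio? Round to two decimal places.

11.23%

β_Ingram = 0.733 × 29.21% / 17.17% = 1.2470
β_Brixley = 0.768 × 32.82% / 17.17% = 1.4680
β_Talbot = 0.277 × 37.65% / 17.17% = 0.6074
β_Bellamy = 0.851 × 16.90% / 17.17% = 0.8376
β_Harlan = 0.216 × 16.93% / 17.17% = 0.2130
β_P = Σ w_i β_i = 0.24×1.2470 + 0.38×1.4680 + 0.05×0.6074 + 0.23×0.8376 + 0.10×0.2130 = 1.1014
MRP = 10.61% − 4.45% = 6.16%
E(R_P) = R_f + β_P × MRP = 4.45% + 1.1014 × 6.16% = 11.23%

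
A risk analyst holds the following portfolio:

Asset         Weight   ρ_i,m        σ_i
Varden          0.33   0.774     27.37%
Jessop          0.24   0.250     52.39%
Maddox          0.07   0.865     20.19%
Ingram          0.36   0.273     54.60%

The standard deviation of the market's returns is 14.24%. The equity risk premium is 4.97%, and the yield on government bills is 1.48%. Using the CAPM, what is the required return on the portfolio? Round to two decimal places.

7.32%

β_Varden = 0.774 × 27.37% / 14.24% = 1.4877
β_Jessop = 0.250 × 52.39% / 14.24% = 0.9198
β_Maddox = 0.865 × 20.19% / 14.24% = 1.2264
β_Ingram = 0.273 × 54.60% / 14.24% = 1.0468
β_P = Σ w_i β_i = 0.33×1.4877 + 0.24×0.9198 + 0.07×1.2264 + 0.36×1.0468 = 1.1744
E(R_P) = R_f + β_P × MRP = 1.48% + 1.1744 × 4.97% = 7.32%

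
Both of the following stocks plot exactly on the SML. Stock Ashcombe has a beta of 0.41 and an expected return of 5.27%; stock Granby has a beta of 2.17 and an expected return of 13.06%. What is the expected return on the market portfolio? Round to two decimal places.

7.88%

Both satisfy E(R) = R_f + β·MRP, so the slope of the SML is
MRP = (13.06% − 5.27%) / (2.17 − 0.41) = 7.79% / 1.76 = 4.4261%
R_f = E(R_Ashcombe) − β_Ashcombe·MRP = 5.27% − 0.41 × 4.4261% = 3.4553%
E(R_m) = R_f + MRP = 3.4553% + 4.4261% = 7.88%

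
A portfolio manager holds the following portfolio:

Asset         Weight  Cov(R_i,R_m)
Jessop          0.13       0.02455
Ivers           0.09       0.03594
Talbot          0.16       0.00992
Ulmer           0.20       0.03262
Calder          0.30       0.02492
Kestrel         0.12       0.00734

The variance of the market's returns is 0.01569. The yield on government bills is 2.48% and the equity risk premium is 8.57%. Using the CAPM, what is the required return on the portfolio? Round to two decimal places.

β_Jessop = 0.02455 / 0.01569 = 1.5647
β_Ivers = 0.03594 / 0.01569 = 2.2906
β_Talbot = 0.00992 / 0.01569 = 0.6322
β_Ulmer = 0.03262 / 0.01569 = 2.0790
β_Calder = 0.02492 / 0.01569 = 1.5883
β_Kestrel = 0.00734 / 0.01569 = 0.4678
β_P = Σ w_i β_i = 0.13×1.5647 + 0.09×2.2906 + 0.16×0.6322 + 0.20×2.0790 + 0.30×1.5883 + 0.12×0.4678 = 1.4591
E(R_P) = R_f + β_P × MRP = 2.48% + 1.4591 × 8.57% = 14.98%

14.98%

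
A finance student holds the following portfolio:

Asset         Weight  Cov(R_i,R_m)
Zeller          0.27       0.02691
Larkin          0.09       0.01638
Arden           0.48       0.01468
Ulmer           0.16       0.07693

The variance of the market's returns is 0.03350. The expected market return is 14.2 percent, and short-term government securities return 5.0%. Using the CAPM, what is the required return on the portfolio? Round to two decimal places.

β_Zeller = 0.02691 / 0.03350 = 0.8033
β_Larkin = 0.01638 / 0.03350 = 0.4890
β_Arden = 0.01468 / 0.03350 = 0.4382
β_Ulmer = 0.07693 / 0.03350 = 2.2964
β_P = Σ w_i β_i = 0.27×0.8033 + 0.09×0.4890 + 0.48×0.4382 + 0.16×2.2964 = 0.8387
MRP = 14.2% − 5.0% = 9.20%
E(R_P) = R_f + β_P × MRP = 5.0% + 0.8387 × 9.2% = 12.72%

12.72%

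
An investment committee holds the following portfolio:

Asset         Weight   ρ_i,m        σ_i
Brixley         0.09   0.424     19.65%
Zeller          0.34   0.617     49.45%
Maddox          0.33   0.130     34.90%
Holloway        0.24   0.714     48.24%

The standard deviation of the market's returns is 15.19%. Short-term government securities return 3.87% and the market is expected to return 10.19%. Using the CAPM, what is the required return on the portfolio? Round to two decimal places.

β_Brixley = 0.424 × 19.65% / 15.19% = 0.5485
β_Zeller = 0.617 × 49.45% / 15.19% = 2.0086
β_Maddox = 0.130 × 34.90% / 15.19% = 0.2987
β_Holloway = 0.714 × 48.24% / 15.19% = 2.2675
β_P = Σ w_i β_i = 0.09×0.5485 + 0.34×2.0086 + 0.33×0.2987 + 0.24×2.2675 = 1.3751
MRP = 10.19% − 3.87% = 6.32%
E(R_P) = R_f + β_P × MRP = 3.87% + 1.3751 × 6.32% = 12.56%

12.56%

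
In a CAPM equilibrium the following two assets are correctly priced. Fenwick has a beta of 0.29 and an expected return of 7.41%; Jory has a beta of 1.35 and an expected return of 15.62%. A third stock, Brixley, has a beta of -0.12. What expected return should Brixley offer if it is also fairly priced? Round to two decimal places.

4.23%

MRP (SML slope) = (15.62% − 7.41%) / (1.35 − 0.29) = 8.21% / 1.06 = 7.7453%
R_f (intercept) = 7.41% − 0.29 × 7.7453% = 5.1639%
E(R_Brixley) = R_f + β × MRP = 5.1639% + -0.12 × 7.7453% = 4.23%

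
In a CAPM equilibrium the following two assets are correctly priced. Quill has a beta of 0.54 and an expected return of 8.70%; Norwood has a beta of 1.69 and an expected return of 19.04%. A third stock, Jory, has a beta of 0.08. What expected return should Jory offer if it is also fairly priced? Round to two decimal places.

MRP (SML slope) = (19.04% − 8.70%) / (1.69 − 0.54) = 10.34% / 1.15 = 8.9913%
R_f (intercept) = 8.70% − 0.54 × 8.9913% = 3.8447%
E(R_Jory) = R_f + β × MRP = 3.8447% + 0.08 × 8.9913% = 4.56%

4.56%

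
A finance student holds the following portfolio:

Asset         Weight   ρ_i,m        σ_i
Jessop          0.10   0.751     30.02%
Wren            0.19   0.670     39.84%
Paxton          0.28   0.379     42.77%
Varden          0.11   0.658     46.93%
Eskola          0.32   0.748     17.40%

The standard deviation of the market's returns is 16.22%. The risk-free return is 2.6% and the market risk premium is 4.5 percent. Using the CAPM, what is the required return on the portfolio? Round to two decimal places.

7.99%

β_Jessop = 0.751 × 30.02% / 16.22% = 1.3900
β_Wren = 0.670 × 39.84% / 16.22% = 1.6457
β_Paxton = 0.379 × 42.77% / 16.22% = 0.9994
β_Varden = 0.658 × 46.93% / 16.22% = 1.9038
β_Eskola = 0.748 × 17.40% / 16.22% = 0.8024
β_P = Σ w_i β_i = 0.10×1.3900 + 0.19×1.6457 + 0.28×0.9994 + 0.11×1.9038 + 0.32×0.8024 = 1.1977
E(R_P) = R_f + β_P × MRP = 2.6% + 1.1977 × 4.5% = 7.99%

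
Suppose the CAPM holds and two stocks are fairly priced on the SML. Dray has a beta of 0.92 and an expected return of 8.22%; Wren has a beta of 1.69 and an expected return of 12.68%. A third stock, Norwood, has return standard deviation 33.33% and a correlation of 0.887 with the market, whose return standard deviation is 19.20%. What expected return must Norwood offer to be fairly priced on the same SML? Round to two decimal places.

11.81%

MRP = (12.68% − 8.22%) / (1.69 − 0.92) = 5.7922%
R_f = 8.22% − 0.92 × 5.7922% = 2.8912%
β_Norwood = ρ·σ_i/σ_m = 0.887 × 33.33 / 19.20 = 1.5398
E(R_Norwood) = R_f + β × MRP = 2.8912% + 1.5398 × 5.7922% = 11.81%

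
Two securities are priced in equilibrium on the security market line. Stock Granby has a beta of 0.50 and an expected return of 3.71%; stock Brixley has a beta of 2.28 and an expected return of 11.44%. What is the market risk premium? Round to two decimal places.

4.34%

Both satisfy E(R) = R_f + β·MRP, so the slope of the SML is
MRP = (11.44% − 3.71%) / (2.28 − 0.50) = 7.73% / 1.78 = 4.3427%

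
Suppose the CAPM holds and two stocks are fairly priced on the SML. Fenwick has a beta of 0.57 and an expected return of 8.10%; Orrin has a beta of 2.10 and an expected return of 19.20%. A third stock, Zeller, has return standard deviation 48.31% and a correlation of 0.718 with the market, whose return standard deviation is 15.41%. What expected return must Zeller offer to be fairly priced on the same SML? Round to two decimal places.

MRP = (19.20% − 8.10%) / (2.10 − 0.57) = 7.2549%
R_f = 8.10% − 0.57 × 7.2549% = 3.9647%
β_Zeller = ρ·σ_i/σ_m = 0.718 × 48.31 / 15.41 = 2.2509
E(R_Zeller) = R_f + β × MRP = 3.9647% + 2.2509 × 7.2549% = 20.29%

20.29%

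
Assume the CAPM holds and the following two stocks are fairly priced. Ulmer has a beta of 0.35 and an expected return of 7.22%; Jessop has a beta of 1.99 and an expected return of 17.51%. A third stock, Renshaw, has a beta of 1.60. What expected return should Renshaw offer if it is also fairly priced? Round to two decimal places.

MRP (SML slope) = (17.51% − 7.22%) / (1.99 − 0.35) = 10.29% / 1.64 = 6.2744%
R_f (intercept) = 7.22% − 0.35 × 6.2744% = 5.0240%
E(R_Renshaw) = R_f + β × MRP = 5.0240% + 1.60 × 6.2744% = 15.06%

15.06%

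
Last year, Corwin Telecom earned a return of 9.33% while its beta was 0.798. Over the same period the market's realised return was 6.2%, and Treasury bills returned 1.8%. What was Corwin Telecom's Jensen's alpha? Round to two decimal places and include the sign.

Market excess return = 6.2% − 1.8% = 4.40%
CAPM benchmark = R_f + β(R_m − R_f) = 1.8% + 0.798 × 4.4% = 5.3112%
α = actual − benchmark = 9.33% − 5.3112% = +4.02%

+4.02%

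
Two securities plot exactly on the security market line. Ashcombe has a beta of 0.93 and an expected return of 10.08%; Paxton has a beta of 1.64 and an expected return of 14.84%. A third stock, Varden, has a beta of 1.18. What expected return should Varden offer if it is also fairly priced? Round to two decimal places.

11.76%

MRP (SML slope) = (14.84% − 10.08%) / (1.64 − 0.93) = 4.76% / 0.71 = 6.7042%
R_f (intercept) = 10.08% − 0.93 × 6.7042% = 3.8451%
E(R_Varden) = R_f + β × MRP = 3.8451% + 1.18 × 6.7042% = 11.76%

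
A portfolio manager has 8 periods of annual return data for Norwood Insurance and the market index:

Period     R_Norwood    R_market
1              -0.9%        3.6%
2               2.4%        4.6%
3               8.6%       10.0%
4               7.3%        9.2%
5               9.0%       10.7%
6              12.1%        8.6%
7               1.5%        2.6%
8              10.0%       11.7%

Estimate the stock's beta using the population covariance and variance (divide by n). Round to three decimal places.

1.178

Mean R_i = (-0.9 + 2.4 + 8.6 + 7.3 + 9.0 + 12.1 + 1.5 + 10.0) / 8 = 6.2500%
Mean R_m = (3.6 + 4.6 + 10.0 + 9.2 + 10.7 + 8.6 + 2.6 + 11.7) / 8 = 7.6250%
Σ(R_i − R̄_i)(R_m − R̄_m) = 100.9700  ⇒  Cov = 100.9700 / 8 = 12.6213
Σ(R_m − R̄_m)² = 85.7350  ⇒  Var(R_m) = 85.7350 / 8 = 10.7169
β = Cov / Var(R_m) = 12.6213 / 10.7169 = 1.1777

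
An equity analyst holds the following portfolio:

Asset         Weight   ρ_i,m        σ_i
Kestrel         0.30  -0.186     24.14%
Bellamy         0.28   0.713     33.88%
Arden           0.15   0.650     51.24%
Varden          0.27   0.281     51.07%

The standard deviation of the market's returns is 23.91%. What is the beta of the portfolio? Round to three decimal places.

β_Kestrel = -0.186 × 24.14% / 23.91% = -0.1878
β_Bellamy = 0.713 × 33.88% / 23.91% = 1.0103
β_Arden = 0.650 × 51.24% / 23.91% = 1.3930
β_Varden = 0.281 × 51.07% / 23.91% = 0.6002
β_P = Σ w_i β_i = 0.30×-0.1878 + 0.28×1.0103 + 0.15×1.3930 + 0.27×0.6002 = 0.5975

0.598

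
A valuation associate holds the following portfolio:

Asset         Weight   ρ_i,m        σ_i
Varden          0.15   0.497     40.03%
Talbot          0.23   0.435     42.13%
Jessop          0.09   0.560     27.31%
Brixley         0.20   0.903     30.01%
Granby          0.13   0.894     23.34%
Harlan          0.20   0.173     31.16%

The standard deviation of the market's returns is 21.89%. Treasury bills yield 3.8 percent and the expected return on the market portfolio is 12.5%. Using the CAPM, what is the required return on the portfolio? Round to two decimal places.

β_Varden = 0.497 × 40.03% / 21.89% = 0.9089
β_Talbot = 0.435 × 42.13% / 21.89% = 0.8372
β_Jessop = 0.560 × 27.31% / 21.89% = 0.6987
β_Brixley = 0.903 × 30.01% / 21.89% = 1.2380
β_Granby = 0.894 × 23.34% / 21.89% = 0.9532
β_Harlan = 0.173 × 31.16% / 21.89% = 0.2463
β_P = Σ w_i β_i = 0.15×0.9089 + 0.23×0.8372 + 0.09×0.6987 + 0.20×1.2380 + 0.13×0.9532 + 0.20×0.2463 = 0.8126
MRP = 12.5% − 3.8% = 8.70%
E(R_P) = R_f + β_P × MRP = 3.8% + 0.8126 × 8.7% = 10.87%

10.87%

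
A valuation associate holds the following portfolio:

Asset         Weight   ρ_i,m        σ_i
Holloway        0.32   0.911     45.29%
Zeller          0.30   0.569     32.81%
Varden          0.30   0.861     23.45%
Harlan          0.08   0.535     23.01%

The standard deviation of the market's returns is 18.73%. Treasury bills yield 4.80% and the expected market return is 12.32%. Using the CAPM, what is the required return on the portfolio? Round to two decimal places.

15.18%

β_Holloway = 0.911 × 45.29% / 18.73% = 2.2028
β_Zeller = 0.569 × 32.81% / 18.73% = 0.9967
β_Varden = 0.861 × 23.45% / 18.73% = 1.0780
β_Harlan = 0.535 × 23.01% / 18.73% = 0.6573
β_P = Σ w_i β_i = 0.32×2.2028 + 0.30×0.9967 + 0.30×1.0780 + 0.08×0.6573 = 1.3799
MRP = 12.32% − 4.80% = 7.52%
E(R_P) = R_f + β_P × MRP = 4.80% + 1.3799 × 7.52% = 15.18%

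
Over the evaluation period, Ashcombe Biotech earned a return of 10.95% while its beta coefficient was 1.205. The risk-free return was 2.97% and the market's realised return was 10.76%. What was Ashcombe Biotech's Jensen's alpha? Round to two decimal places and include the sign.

-1.41%

Market excess return = 10.76% − 2.97% = 7.79%
CAPM benchmark = R_f + β(R_m − R_f) = 2.97% + 1.205 × 7.79% = 12.35695%
α = actual − benchmark = 10.95% − 12.35695% = -1.41%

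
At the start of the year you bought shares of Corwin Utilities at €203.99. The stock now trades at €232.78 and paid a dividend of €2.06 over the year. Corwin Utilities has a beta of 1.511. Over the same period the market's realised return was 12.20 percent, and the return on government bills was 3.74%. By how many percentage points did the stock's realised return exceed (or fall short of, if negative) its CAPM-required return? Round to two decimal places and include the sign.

-1.40%

Realised HPR = (P1 + D1 − P0) / P0 = (232.78 + 2.06 − 203.99) / 203.99 = 30.85 / 203.99 = 15.1233%
MRP = 12.20% − 3.74% = 8.46%
CAPM required = R_f + β·MRP = 3.74% + 1.511 × 8.46% = 16.52306%
α = realised − required = 15.1233% − 16.52306% = -1.40%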